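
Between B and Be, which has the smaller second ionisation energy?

Be

The second ionization energy removes an electron from the +1 ion. For each element: B⁺ still has 2 valence electrons; Be⁺ still has 1 valence electron.
All are still removing valence electrons, so compare the +1 ions as you would atoms: IE_2 generally rises across a period (higher Z_eff) and falls down a group (larger shell), subject to the usual subshell exceptions.
Valence configurations: B⁺ [He]2s², Be⁺ [He]2s¹.
The numbers (kJ/mol): B 2427, Be 1757.
Overall IE_2 order: Be < B.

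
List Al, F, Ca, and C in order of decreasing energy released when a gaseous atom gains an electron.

F > C > Al > Ca

C is in period 2, group 14; F is in period 2, group 17; Al is in period 3, group 13; Ca is in period 4, group 2.
Electron affinity generally becomes more exothermic across a period toward the halogens and less exothermic down a group.
Neither a single period nor a single group — weigh both effects.
Al > Ca: relative to Ca, both the across-period and down-group shifts push Al's electron affinity up.
C > Al: relative to Al, both the across-period and down-group shifts push C's electron affinity up.
F > C: both are in period 2; the period trend gives F the larger value.
For reference (kJ/mol): C 122, F 328, Al 42, Ca 2.
So from highest to lowest: F > C > Al > Ca.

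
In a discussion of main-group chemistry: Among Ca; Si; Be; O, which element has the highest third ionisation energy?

Be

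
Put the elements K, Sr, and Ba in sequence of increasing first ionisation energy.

K < Ba < Sr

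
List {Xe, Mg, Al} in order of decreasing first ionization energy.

Mg is in period 3, group 2; Al is in period 3, group 13; Xe is in period 5, group 18.
IE₁ increases left→right with effective nuclear charge and decreases top→bottom as the valence shell moves farther out.
Here both period and group differ, so the two effects have to be weighed against each other.
Mg > Al: this pair runs against the simple trend — see the exception note.
Xe > Mg: period and group pull opposite ways; the across-period shift dominates (1170 vs 738 kJ/mol).
Note the exception: Mg has a higher first ionization energy than Al, contrary to the simple trend — Al's single 3p electron is easier to remove than one from Mg's filled 3s².
For reference (kJ/mol): Mg 738, Al 578, Xe 1170.
So from highest to lowest: Xe > Mg > Al.

Xe > Mg > Al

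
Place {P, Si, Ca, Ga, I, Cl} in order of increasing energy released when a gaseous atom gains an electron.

Electron affinity generally becomes more exothermic across a period toward the halogens and less exothermic down a group.
Neither a single period nor a single group — weigh both effects.
Ga > Ca: Ga lies to the right of Ca in period 4, so the across-period effect alone puts Ga higher.
P > Ga: relative to Ga, both the across-period and down-group shifts push P's electron affinity up.
Si > P: this pair runs against the simple trend — see the exception note.
I > Si: the two effects oppose for this pair; the across-period effect wins (295 vs 134 kJ/mol).
Cl > I: Cl sits above I in group 17, so the down-group effect alone puts Cl higher.
Note the exception: Si has a higher electron affinity than P, contrary to the simple trend — adding an electron to P's half-filled 3p³ is unfavourable, so Si (3p²) has the more exothermic EA.
Approximate values (kJ/mol): Si 134, P 72, Cl 349, Ca 2, Ga 29, I 295.
So from lowest to highest: Ca < Ga < P < Si < I < Cl.

Ca < Ga < P < Si < I < Cl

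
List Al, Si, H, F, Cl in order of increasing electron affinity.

Al < H < Si < F < Cl

Atoms with high Z_eff and room in the valence shell (especially the halogens) have the most exothermic electron affinities.
Neither a single period nor a single group — weigh both effects.
H > Al: the two effects oppose for this pair; the down-group effect wins (73 vs 42 kJ/mol).
Si > H: the two effects oppose for this pair; the across-period effect wins (134 vs 73 kJ/mol).
F > Si: both effects reinforce here, so F is clearly the higher of the two.
Cl > F: this pair runs against the simple trend — see the exception note.
Note the exception: Cl has a higher electron affinity than F, contrary to the simple trend — F's small 2p subshell makes the incoming electron feel strong e⁻–e⁻ repulsion, so Cl actually releases more energy on gaining an electron.
Approximate values (kJ/mol): H 73, F 328, Al 42, Si 134, Cl 349.
So from lowest to highest: Al < H < Si < F < Cl.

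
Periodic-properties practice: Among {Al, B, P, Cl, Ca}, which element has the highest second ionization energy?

Consider each +1 ion: Al⁺ still has 2 valence electrons; B⁺ still has 2 valence electrons; P⁺ still has 4 valence electrons; Cl⁺ still has 6 valence electrons; Ca⁺ still has 1 valence electron.
All are still removing valence electrons, so compare the +1 ions as you would atoms: IE_2 generally rises across a period (higher Z_eff) and falls down a group (larger shell), subject to the usual subshell exceptions.
Valence configurations: Al⁺ [Ne]3s², B⁺ [He]2s², P⁺ [Ne]3s²3p², Cl⁺ [Ne]3s²3p⁴, Ca⁺ [Ar]4s¹.
Tabulated IE_2 (kJ/mol): Al 1817, B 2427, P 1907, Cl 2298, Ca 1145.
Putting it together, IE_2: Ca < Al < P < Cl < B.

B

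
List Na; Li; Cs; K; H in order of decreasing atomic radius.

H is in period 1, group 1; Li is in period 2, group 1; Na is in period 3, group 1; K is in period 4, group 1; Cs is in period 6, group 1.
Moving right in a period, electrons are added to the same shell under a stronger nuclear pull, so atoms get smaller; moving down, a new shell is opened and atoms get larger.
All are in group 1, so atomic radius increases down the group.
So from largest to smallest: Cs > K > Na > Li > H.

Cs > K > Na > Li > H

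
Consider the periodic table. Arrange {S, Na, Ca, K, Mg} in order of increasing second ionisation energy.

Ca < Mg < S < K < Na

Consider each +1 ion: S⁺ still has 5 valence electrons; Na⁺ is the bare [Ne] core; Ca⁺ still has 1 valence electron; K⁺ is the bare [Ar] core; Mg⁺ still has 1 valence electron.
Breaking into a closed-shell core is much more expensive than removing a leftover valence electron — K and Na have the largest IE_2 here.
Valence configurations: S⁺ [Ne]3s²3p³, Ca⁺ [Ar]4s¹, Mg⁺ [Ne]3s¹.
Tabulated IE_2 (kJ/mol): S 2252, Na 4562, Ca 1145, K 3052, Mg 1451.
Overall IE_2 order: Ca < Mg < S < K < Na.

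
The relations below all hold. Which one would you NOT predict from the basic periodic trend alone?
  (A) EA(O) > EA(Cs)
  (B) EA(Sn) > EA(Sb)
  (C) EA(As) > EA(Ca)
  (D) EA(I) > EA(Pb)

The general trend: electron affinity increases across a period and decreases down a group.
(A) O (period 2, group 16) vs Cs (period 6, group 1): the stated order agrees with the simple trend.
(B) Sn (period 5, group 14) vs Sb (period 5, group 15): the stated order contradicts the simple trend.
(C) As (period 4, group 15) vs Ca (period 4, group 2): the stated order agrees with the simple trend.
(D) I (period 5, group 17) vs Pb (period 6, group 14): the stated order agrees with the simple trend.
The exception is (B): adding an electron to Sb's half-filled 5p³ is unfavourable, so Sn has the more exothermic EA.

(B)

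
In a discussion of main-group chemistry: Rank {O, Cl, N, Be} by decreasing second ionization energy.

O > N > Cl > Be

After 1 electron has been removed, what remains? O⁺ still has 5 valence electrons; Cl⁺ still has 6 valence electrons; N⁺ still has 4 valence electrons; Be⁺ still has 1 valence electron.
All are still removing valence electrons, so compare the +1 ions as you would atoms: IE_2 generally rises across a period (higher Z_eff) and falls down a group (larger shell), subject to the usual subshell exceptions.
Valence configurations: O⁺ [He]2s²2p³, Cl⁺ [Ne]3s²3p⁴, N⁺ [He]2s²2p², Be⁺ [He]2s¹.
Approximate IE_2 values (kJ/mol): O 3388, Cl 2298, N 2856, Be 1757.
Overall IE_2 order: Be < Cl < N < O.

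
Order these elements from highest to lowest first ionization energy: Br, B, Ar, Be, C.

Be is in period 2, group 2; B is in period 2, group 13; C is in period 2, group 14; Ar is in period 3, group 18; Br is in period 4, group 17.
IE₁ increases left→right with effective nuclear charge and decreases top→bottom as the valence shell moves farther out.
These span different periods and groups, so the two trends combine.
Be > B: this pair runs against the simple trend — see the exception note.
C > Be: C lies to the right of Be in period 2, so the across-period effect alone puts C higher.
Br > C: the two effects oppose for this pair; the across-period effect wins (1140 vs 1086 kJ/mol).
Ar > Br: relative to Br, both the across-period and down-group shifts push Ar's first ionization energy up.
Note the exception: Be has a higher first ionization energy than B, contrary to the simple trend — removing B's lone 2p electron is easier than breaking Be's filled 2s².
For reference (kJ/mol): Be 900, B 801, C 1086, Ar 1521, Br 1140.
So from highest to lowest: Ar > Br > C > Be > B.

Ar > Br > C > Be > B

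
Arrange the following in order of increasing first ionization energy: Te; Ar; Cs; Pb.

IE₁ increases left→right with effective nuclear charge and decreases top→bottom as the valence shell moves farther out.
Neither a single period nor a single group — weigh both effects.
Pb > Cs: Pb lies to the right of Cs in period 6, so the across-period effect alone puts Pb higher.
Te > Pb: relative to Pb, both the across-period and down-group shifts push Te's first ionization energy up.
Ar > Te: both effects reinforce here, so Ar is clearly the higher of the two.
For reference (kJ/mol): Ar 1521, Te 869, Cs 376, Pb 716.
So from lowest to highest: Cs < Pb < Te < Ar.

Cs < Pb < Te < Ar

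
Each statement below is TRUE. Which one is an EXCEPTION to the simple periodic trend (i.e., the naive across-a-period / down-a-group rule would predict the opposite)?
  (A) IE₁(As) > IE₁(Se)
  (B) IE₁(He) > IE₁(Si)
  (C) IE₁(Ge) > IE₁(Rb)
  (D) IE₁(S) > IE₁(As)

(A)

The general trend: IE₁ increases across a period and decreases down a group.
(A) As (period 4, group 15) vs Se (period 4, group 16): the stated order contradicts the simple trend.
(B) He (period 1, group 18) vs Si (period 3, group 14): the stated order agrees with the simple trend.
(C) Ge (period 4, group 14) vs Rb (period 5, group 1): the stated order agrees with the simple trend.
(D) S (period 3, group 16) vs As (period 4, group 15): the stated order agrees with the simple trend.
The exception is (A): Se (4p⁴) ionizes more easily than half-filled As (4p³).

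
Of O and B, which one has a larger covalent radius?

B

B is in period 2, group 13; O is in period 2, group 16.
Moving right in a period, electrons are added to the same shell under a stronger nuclear pull, so atoms get smaller; moving down, a new shell is opened and atoms get larger.
All lie in period 2, so atomic radius increases right to left.
So B has the larger covalent radius (B > O).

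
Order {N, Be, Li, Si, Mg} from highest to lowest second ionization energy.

Consider each +1 ion: N⁺ still has 4 valence electrons; Be⁺ still has 1 valence electron; Li⁺ is the bare [He] core; Si⁺ still has 3 valence electrons; Mg⁺ still has 1 valence electron.
Breaking into a closed-shell core is much more expensive than removing a leftover valence electron — Li has the largest IE_2 here.
Valence configurations: N⁺ [He]2s²2p², Be⁺ [He]2s¹, Si⁺ [Ne]3s²3p¹, Mg⁺ [Ne]3s¹.
The numbers (kJ/mol): N 2856, Be 1757, Li 7298, Si 1577, Mg 1451.
Overall IE_2 order: Mg < Si < Be < N < Li.

Li > N > Be > Si > Mg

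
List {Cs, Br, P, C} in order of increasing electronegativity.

Cs < P < C < Br

C is in period 2, group 14; P is in period 3, group 15; Br is in period 4, group 17; Cs is in period 6, group 1.
Atoms toward the upper right of the periodic table pull bonding electrons most strongly.
Neither a single period nor a single group — weigh both effects.
P > Cs: relative to Cs, both the across-period and down-group shifts push P's electronegativity up.
C > P: the two effects oppose for this pair; the down-group effect wins (2.55 vs 2.19).
Br > C: period and group pull opposite ways; the across-period shift dominates (2.96 vs 2.55).
Tabulated electronegativity (Pauling): C 2.55, P 2.19, Br 2.96, Cs 0.79.
So from lowest to highest: Cs < P < C < Br.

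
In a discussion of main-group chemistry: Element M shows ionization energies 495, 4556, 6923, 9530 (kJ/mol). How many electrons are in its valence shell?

Look for the largest jump between consecutive ionization energies: IE2/IE1 ≈ 9.2, far larger than any earlier ratio.
That jump marks the point where a core electron is being removed. So the atom has 1 valence electron.

1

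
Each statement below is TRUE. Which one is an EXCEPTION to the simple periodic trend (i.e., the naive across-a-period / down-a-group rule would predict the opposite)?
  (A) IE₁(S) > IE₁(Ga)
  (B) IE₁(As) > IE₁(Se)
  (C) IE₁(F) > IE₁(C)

The general trend: IE₁ increases across a period and decreases down a group.
(A) S (period 3, group 16) vs Ga (period 4, group 13): the stated order agrees with the simple trend.
(B) As (period 4, group 15) vs Se (period 4, group 16): the stated order contradicts the simple trend.
(C) F (period 2, group 17) vs C (period 2, group 14): the stated order agrees with the simple trend.
The exception is (B): Se (4p⁴) ionizes more easily than half-filled As (4p³).

(B)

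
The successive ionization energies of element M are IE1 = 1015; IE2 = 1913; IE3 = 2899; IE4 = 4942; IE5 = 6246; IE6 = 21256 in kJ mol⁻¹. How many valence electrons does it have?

5

Look for the largest jump between consecutive ionization energies: IE6/IE5 ≈ 3.4, far larger than any earlier ratio.
That jump marks the point where a core electron is being removed. So the atom has 5 valence electrons.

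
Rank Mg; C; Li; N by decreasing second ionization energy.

Li > N > C > Mg

After 1 electron has been removed, what remains? Mg⁺ still has 1 valence electron; C⁺ still has 3 valence electrons; Li⁺ is the bare [He] core; N⁺ still has 4 valence electrons.
Breaking into a closed-shell core is much more expensive than removing a leftover valence electron — Li has the largest IE_2 here.
Valence configurations: Mg⁺ [Ne]3s¹, C⁺ [He]2s²2p¹, N⁺ [He]2s²2p².
Approximate IE_2 values (kJ/mol): Mg 1451, C 2353, Li 7298, N 2856.
Overall IE_2 order: Mg < C < N < Li.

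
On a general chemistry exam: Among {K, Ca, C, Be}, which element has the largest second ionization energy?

IE_2 is the cost of taking one more electron from the +1 cation: K⁺ is the bare [Ar] core; Ca⁺ still has 1 valence electron; C⁺ still has 3 valence electrons; Be⁺ still has 1 valence electron.
Core electrons are held far more tightly than valence electrons, so K tops the IE_2 order.
Valence configurations: Ca⁺ [Ar]4s¹, C⁺ [He]2s²2p¹, Be⁺ [He]2s¹.
Tabulated IE_2 (kJ/mol): K 3052, Ca 1145, C 2353, Be 1757.
Overall IE_2 order: Ca < Be < C < K.

K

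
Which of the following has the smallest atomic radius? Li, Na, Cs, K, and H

H

Across a period the added protons contract the valence shell; down a group each new principal shell makes the atom larger.
All are in group 1, so atomic radius increases down the group.
The smallest atomic radius among these belongs to H.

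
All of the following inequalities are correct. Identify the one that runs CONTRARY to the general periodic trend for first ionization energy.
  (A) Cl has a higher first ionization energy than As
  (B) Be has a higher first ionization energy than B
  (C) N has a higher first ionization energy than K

(B)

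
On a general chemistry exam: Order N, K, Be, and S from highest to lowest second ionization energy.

Consider each +1 ion: N⁺ still has 4 valence electrons; K⁺ is the bare [Ar] core; Be⁺ still has 1 valence electron; S⁺ still has 5 valence electrons.
Breaking into a closed-shell core is much more expensive than removing a leftover valence electron — K has the largest IE_2 here.
Valence configurations: N⁺ [He]2s²2p², Be⁺ [He]2s¹, S⁺ [Ne]3s²3p³.
The numbers (kJ/mol): N 2856, K 3052, Be 1757, S 2252.
Hence IE_2: Be < S < N < K.

K > N > S > Be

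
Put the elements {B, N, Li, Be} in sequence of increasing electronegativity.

Li is in period 2, group 1; Be is in period 2, group 2; B is in period 2, group 13; N is in period 2, group 15.
Atoms toward the upper right of the periodic table pull bonding electrons most strongly.
All lie in period 2, so electronegativity increases left to right.
So from lowest to highest: Li < Be < B < N.

Li < Be < B < N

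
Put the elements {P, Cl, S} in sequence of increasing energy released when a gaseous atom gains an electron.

P is in period 3, group 15; S is in period 3, group 16; Cl is in period 3, group 17.
Adding an electron releases more energy for atoms nearer the top right (short of the noble gases).
All lie in period 3, so electron affinity increases left to right.
So from lowest to highest: P < S < Cl.

P < S < Cl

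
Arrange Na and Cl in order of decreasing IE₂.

The second ionization energy removes an electron from the +1 ion. For each element: Na⁺ is the bare [Ne] core; Cl⁺ still has 6 valence electrons.
Core electrons are held far more tightly than valence electrons, so Na tops the IE_2 order.
Approximate IE_2 values (kJ/mol): Na 4562, Cl 2298.
Hence IE_2: Cl < Na.

Na, Cl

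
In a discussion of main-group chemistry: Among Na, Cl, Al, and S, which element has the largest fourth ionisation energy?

Al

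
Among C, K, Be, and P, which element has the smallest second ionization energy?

Consider each +1 ion: C⁺ still has 3 valence electrons; K⁺ is the bare [Ar] core; Be⁺ still has 1 valence electron; P⁺ still has 4 valence electrons.
Pulling an electron out of a noble-gas core costs far more than removing a remaining valence electron, so K sits at the high end of IE_2.
Valence configurations: C⁺ [He]2s²2p¹, Be⁺ [He]2s¹, P⁺ [Ne]3s²3p².
Approximate IE_2 values (kJ/mol): C 2353, K 3052, Be 1757, P 1907.
So the second ionization energies run Be < P < C < K.

Be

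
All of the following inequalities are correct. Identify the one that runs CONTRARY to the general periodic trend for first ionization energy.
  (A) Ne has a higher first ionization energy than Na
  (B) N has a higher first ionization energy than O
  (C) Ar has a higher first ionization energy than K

The general trend: first ionization energy increases across a period and decreases down a group.
(A) Ne (period 2, group 18) vs Na (period 3, group 1): the stated order agrees with the simple trend.
(B) N (period 2, group 15) vs O (period 2, group 16): the stated order contradicts the simple trend.
(C) Ar (period 3, group 18) vs K (period 4, group 1): the stated order agrees with the simple trend.
The exception is (B): pairing an electron in O's 2p⁴ costs repulsion energy, so O ionizes more easily than half-filled N (2p³).

(B)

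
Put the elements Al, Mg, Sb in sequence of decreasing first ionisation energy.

Sb > Mg > Al

First ionization energy rises across a period (greater Z_eff holds electrons more tightly) and falls down a group (valence electrons are farther from the nucleus).
Here both period and group differ, so the two effects have to be weighed against each other.
Mg > Al: this pair runs against the simple trend — see the exception note.
Sb > Mg: period and group pull opposite ways; the across-period shift dominates (831 vs 738 kJ/mol).
Note the exception: Mg has a higher first ionization energy than Al, contrary to the simple trend — Al's single 3p electron is easier to remove than one from Mg's filled 3s².
Approximate values (kJ/mol): Mg 738, Al 578, Sb 831.
So from highest to lowest: Sb > Mg > Al.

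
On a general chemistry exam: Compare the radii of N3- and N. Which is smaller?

Forming N3- adds 3 electrons to N. More electron–electron repulsion in the same shell, with unchanged nuclear charge, lets the cloud expand.
An anion is larger than its parent atom: N3- > N.

N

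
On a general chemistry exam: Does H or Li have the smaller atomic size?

Atomic radius shrinks across a period as nuclear charge pulls the same shell inward, and grows down a group as new shells are added.
All are in group 1, so atomic radius increases down the group.
So H has the smaller atomic size (H < Li).

H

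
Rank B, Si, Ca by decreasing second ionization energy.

The second ionization energy removes an electron from the +1 ion. For each element: B⁺ still has 2 valence electrons; Si⁺ still has 3 valence electrons; Ca⁺ still has 1 valence electron.
All are still removing valence electrons, so compare the +1 ions as you would atoms: IE_2 generally rises across a period (higher Z_eff) and falls down a group (larger shell), subject to the usual subshell exceptions.
Valence configurations: B⁺ [He]2s², Si⁺ [Ne]3s²3p¹, Ca⁺ [Ar]4s¹.
Approximate IE_2 values (kJ/mol): B 2427, Si 1577, Ca 1145.
Hence IE_2: Ca < Si < B.

B > Si > Ca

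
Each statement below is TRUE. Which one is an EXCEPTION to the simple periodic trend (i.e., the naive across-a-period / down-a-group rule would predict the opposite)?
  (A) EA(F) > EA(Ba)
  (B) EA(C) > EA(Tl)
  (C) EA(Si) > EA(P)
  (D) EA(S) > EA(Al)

(C)

The general trend: electron affinity increases across a period and decreases down a group.
(A) F (period 2, group 17) vs Ba (period 6, group 2): the stated order agrees with the simple trend.
(B) C (period 2, group 14) vs Tl (period 6, group 13): the stated order agrees with the simple trend.
(C) Si (period 3, group 14) vs P (period 3, group 15): the stated order contradicts the simple trend.
(D) S (period 3, group 16) vs Al (period 3, group 13): the stated order agrees with the simple trend.
The exception is (C): adding an electron to P's half-filled 3p³ is unfavourable, so Si (3p²) has the more exothermic EA.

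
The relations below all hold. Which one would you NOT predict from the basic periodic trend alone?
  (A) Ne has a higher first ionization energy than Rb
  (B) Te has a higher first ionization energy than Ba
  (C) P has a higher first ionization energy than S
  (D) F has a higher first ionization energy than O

The general trend: first ionization energy increases across a period and decreases down a group.
(A) Ne (period 2, group 18) vs Rb (period 5, group 1): the stated order agrees with the simple trend.
(B) Te (period 5, group 16) vs Ba (period 6, group 2): the stated order agrees with the simple trend.
(C) P (period 3, group 15) vs S (period 3, group 16): the stated order contradicts the simple trend.
(D) F (period 2, group 17) vs O (period 2, group 16): the stated order agrees with the simple trend.
The exception is (C): S (3p⁴) ionizes more easily than half-filled P (3p³) because the paired 3p electron in S is pushed out by e⁻–e⁻ repulsion.

(C)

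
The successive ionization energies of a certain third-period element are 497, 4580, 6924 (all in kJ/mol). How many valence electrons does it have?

1

Look for the largest jump between consecutive ionization energies: IE2/IE1 ≈ 9.2, far larger than any earlier ratio.
That jump marks the point where a core electron is being removed. So the atom has 1 valence electron.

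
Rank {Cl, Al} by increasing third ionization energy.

Al < Cl

IE_3 is the cost of taking one more electron from the +2 cation: Cl²⁺ still has 5 valence electrons; Al²⁺ still has 1 valence electron.
All are still removing valence electrons, so compare the +2 ions as you would atoms: IE_3 generally rises across a period (higher Z_eff) and falls down a group (larger shell), subject to the usual subshell exceptions.
Valence configurations: Cl²⁺ [Ne]3s²3p³, Al²⁺ [Ne]3s¹.
Approximate IE_3 values (kJ/mol): Cl 3822, Al 2745.
Overall IE_3 order: Al < Cl.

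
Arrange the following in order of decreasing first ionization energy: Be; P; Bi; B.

P > Be > B > Bi

Be is in period 2, group 2; B is in period 2, group 13; P is in period 3, group 15; Bi is in period 6, group 15.
IE₁ increases left→right with effective nuclear charge and decreases top→bottom as the valence shell moves farther out.
Neither a single period nor a single group — weigh both effects.
B > Bi: period and group pull opposite ways; the down-group shift dominates (801 vs 703 kJ/mol).
Be > B: this pair runs against the simple trend — see the exception note.
P > Be: period and group pull opposite ways; the across-period shift dominates (1012 vs 900 kJ/mol).
Note the exception: Be has a higher first ionization energy than B, contrary to the simple trend — removing B's lone 2p electron is easier than breaking Be's filled 2s².
Approximate values (kJ/mol): Be 900, B 801, P 1012, Bi 703.
So from highest to lowest: P > Be > B > Bi.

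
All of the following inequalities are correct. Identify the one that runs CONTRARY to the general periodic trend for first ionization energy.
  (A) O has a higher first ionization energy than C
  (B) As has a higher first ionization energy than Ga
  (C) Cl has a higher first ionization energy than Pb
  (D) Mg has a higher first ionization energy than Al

The general trend: first ionization energy increases across a period and decreases down a group.
(A) O (period 2, group 16) vs C (period 2, group 14): the stated order agrees with the simple trend.
(B) As (period 4, group 15) vs Ga (period 4, group 13): the stated order agrees with the simple trend.
(C) Cl (period 3, group 17) vs Pb (period 6, group 14): the stated order agrees with the simple trend.
(D) Mg (period 3, group 2) vs Al (period 3, group 13): the stated order contradicts the simple trend.
The exception is (D): Al's single 3p electron is easier to remove than one from Mg's filled 3s².

(D)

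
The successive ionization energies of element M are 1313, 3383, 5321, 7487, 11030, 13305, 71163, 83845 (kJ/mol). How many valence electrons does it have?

6

Look for the largest jump between consecutive ionization energies: IE7/IE6 ≈ 5.3, far larger than any earlier ratio.
That jump marks the point where a core electron is being removed. So the atom has 6 valence electrons.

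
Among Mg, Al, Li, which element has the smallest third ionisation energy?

IE_3 is the cost of taking one more electron from the +2 cation: Mg²⁺ is the bare [Ne] core; Al²⁺ still has 1 valence electron; Li²⁺ is already 1 electron into the core.
Pulling an electron out of a noble-gas core costs far more than removing a remaining valence electron, so Mg and Li sit at the high end of IE_3.
The numbers (kJ/mol): Mg 7733, Al 2745, Li 11815.
Putting it together, IE_3: Al < Mg < Li.

Al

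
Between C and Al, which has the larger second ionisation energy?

C

The second ionization energy removes an electron from the +1 ion. For each element: C⁺ still has 3 valence electrons; Al⁺ still has 2 valence electrons.
All are still removing valence electrons, so compare the +1 ions as you would atoms: IE_2 generally rises across a period (higher Z_eff) and falls down a group (larger shell), subject to the usual subshell exceptions.
Valence configurations: C⁺ [He]2s²2p¹, Al⁺ [Ne]3s².
Tabulated IE_2 (kJ/mol): C 2353, Al 1817.
Hence IE_2: Al < C.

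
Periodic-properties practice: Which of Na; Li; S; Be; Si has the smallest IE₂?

The second ionization energy removes an electron from the +1 ion. For each element: Na⁺ is the bare [Ne] core; Li⁺ is the bare [He] core; S⁺ still has 5 valence electrons; Be⁺ still has 1 valence electron; Si⁺ still has 3 valence electrons.
Pulling an electron out of a noble-gas core costs far more than removing a remaining valence electron, so Na and Li sit at the high end of IE_2.
Valence configurations: S⁺ [Ne]3s²3p³, Be⁺ [He]2s¹, Si⁺ [Ne]3s²3p¹.
Tabulated IE_2 (kJ/mol): Na 4562, Li 7298, S 2252, Be 1757, Si 1577.
Putting it together, IE_2: Si < Be < S < Na < Li.

Si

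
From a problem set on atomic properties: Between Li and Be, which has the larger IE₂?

The second ionization energy removes an electron from the +1 ion. For each element: Li⁺ is the bare [He] core; Be⁺ still has 1 valence electron.
Pulling an electron out of a noble-gas core costs far more than removing a remaining valence electron, so Li sits at the high end of IE_2.
Tabulated IE_2 (kJ/mol): Li 7298, Be 1757.
Overall IE_2 order: Be < Li.

Li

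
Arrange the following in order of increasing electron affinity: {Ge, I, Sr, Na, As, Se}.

Na is in period 3, group 1; Ge is in period 4, group 14; As is in period 4, group 15; Se is in period 4, group 16; Sr is in period 5, group 2; I is in period 5, group 17.
Electron affinity generally becomes more exothermic across a period toward the halogens and less exothermic down a group.
Neither a single period nor a single group — weigh both effects.
Na > Sr: period and group pull opposite ways; the down-group shift dominates (53 vs 5 kJ/mol).
As > Na: period and group pull opposite ways; the across-period shift dominates (78 vs 53 kJ/mol).
Ge > As: this pair runs against the simple trend — see the exception note.
Se > Ge: both are in period 4; the period trend gives Se the larger value.
I > Se: the two effects oppose for this pair; the across-period effect wins (295 vs 195 kJ/mol).
Note the exception: Ge has a higher electron affinity than As, contrary to the simple trend — adding an electron to As's half-filled 4p³ is unfavourable, so Ge (4p²) has the more exothermic EA.
For reference (kJ/mol): Na 53, Ge 119, As 78, Se 195, Sr 5, I 295.
So from lowest to highest: Sr < Na < As < Ge < Se < I.

Sr < Na < As < Ge < Se < I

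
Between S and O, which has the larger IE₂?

O

IE_2 is the cost of taking one more electron from the +1 cation: S⁺ still has 5 valence electrons; O⁺ still has 5 valence electrons.
All are still removing valence electrons, so compare the +1 ions as you would atoms: IE_2 generally rises across a period (higher Z_eff) and falls down a group (larger shell), subject to the usual subshell exceptions.
Valence configurations: S⁺ [Ne]3s²3p³, O⁺ [He]2s²2p³.
Tabulated IE_2 (kJ/mol): S 2252, O 3388.
So the second ionization energies run S < O.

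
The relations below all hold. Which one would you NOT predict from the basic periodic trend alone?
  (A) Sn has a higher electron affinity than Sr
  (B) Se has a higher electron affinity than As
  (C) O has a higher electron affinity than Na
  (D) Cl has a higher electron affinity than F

The general trend: electron affinity increases across a period and decreases down a group.
(A) Sn (period 5, group 14) vs Sr (period 5, group 2): the stated order agrees with the simple trend.
(B) Se (period 4, group 16) vs As (period 4, group 15): the stated order agrees with the simple trend.
(C) O (period 2, group 16) vs Na (period 3, group 1): the stated order agrees with the simple trend.
(D) Cl (period 3, group 17) vs F (period 2, group 17): the stated order contradicts the simple trend.
The exception is (D): F's small 2p subshell makes the incoming electron feel strong e⁻–e⁻ repulsion, so Cl actually releases more energy on gaining an electron.

(D)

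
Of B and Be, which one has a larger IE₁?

First ionization energy rises across a period (greater Z_eff holds electrons more tightly) and falls down a group (valence electrons are farther from the nucleus).
All lie in period 2; the across-period trend (first ionization energy increases left to right) applies, with the exception below.
Note the exception: Be has a higher first ionization energy than B, contrary to the simple trend — removing B's lone 2p electron is easier than breaking Be's filled 2s².
For reference (kJ/mol): Be 900, B 801.
So Be has the larger IE₁ (Be > B).

Be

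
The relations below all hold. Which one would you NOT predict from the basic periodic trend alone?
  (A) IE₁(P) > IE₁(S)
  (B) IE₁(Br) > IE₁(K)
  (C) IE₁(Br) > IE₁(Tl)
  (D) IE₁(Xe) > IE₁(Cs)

(A)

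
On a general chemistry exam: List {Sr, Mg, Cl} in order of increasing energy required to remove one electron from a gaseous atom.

Sr < Mg < Cl

Mg is in period 3, group 2; Cl is in period 3, group 17; Sr is in period 5, group 2.
Removing the outermost electron gets harder across a period and easier down a group.
Neither a single period nor a single group — weigh both effects.
Mg > Sr: they share group 2; the group trend gives Mg the larger value.
Cl > Mg: Cl lies to the right of Mg in period 3, so the across-period effect alone puts Cl higher.
For reference (kJ/mol): Mg 738, Cl 1251, Sr 550.
So from lowest to highest: Sr < Mg < Cl.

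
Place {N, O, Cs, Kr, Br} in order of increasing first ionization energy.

Cs < Br < O < Kr < N

N is in period 2, group 15; O is in period 2, group 16; Br is in period 4, group 17; Kr is in period 4, group 18; Cs is in period 6, group 1.
Removing the outermost electron gets harder across a period and easier down a group.
Neither a single period nor a single group — weigh both effects.
Br > Cs: both effects reinforce here, so Br is clearly the higher of the two.
O > Br: the two effects oppose for this pair; the down-group effect wins (1314 vs 1140 kJ/mol).
Kr > O: the two effects oppose for this pair; the across-period effect wins (1351 vs 1314 kJ/mol).
N > Kr: the two effects oppose for this pair; the down-group effect wins (1402 vs 1351 kJ/mol).
Note the exception: N has a higher first ionization energy than O, contrary to the simple trend — pairing an electron in O's 2p⁴ costs repulsion energy, so O ionizes more easily than half-filled N (2p³).
Tabulated first ionization energy (kJ/mol): N 1402, O 1314, Br 1140, Kr 1351, Cs 376.
So from lowest to highest: Cs < Br < O < Kr < N.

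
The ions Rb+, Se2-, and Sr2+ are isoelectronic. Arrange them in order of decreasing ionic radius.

Se2- > Rb+ > Sr2+

All of these have 36 electrons, so size is governed by nuclear charge alone: the more protons, the stronger the pull on the same electron cloud, and the smaller the ion.
Nuclear charges: Sr2+ (Z=38), Rb+ (Z=37), Se2- (Z=34).
Largest to smallest: Se2- > Rb+ > Sr2+.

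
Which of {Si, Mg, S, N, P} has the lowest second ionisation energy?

Mg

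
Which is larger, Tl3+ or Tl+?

Both ions have Z = 81 protons, but Tl3+ has lost more electrons, so its remaining electrons feel a larger effective nuclear charge per electron and are pulled in more tightly.
Higher positive charge → smaller ion, so Tl+ > Tl3+.

Tl+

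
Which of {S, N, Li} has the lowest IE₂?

S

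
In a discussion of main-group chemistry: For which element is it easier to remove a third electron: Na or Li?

Na

IE_3 is the cost of taking one more electron from the +2 cation: Na²⁺ is already 1 electron into the core; Li²⁺ is already 1 electron into the core.
All of these are removing an electron from a noble-gas core or deeper; the smaller core (lower principal quantum number) is held far more tightly, and within a period the higher nuclear charge binds the same core more tightly.
Approximate IE_3 values (kJ/mol): Na 6910, Li 11815.
Hence IE_3: Na < Li.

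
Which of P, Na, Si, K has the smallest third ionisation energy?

P

The third ionization energy removes an electron from the +2 ion. For each element: P²⁺ still has 3 valence electrons; Na²⁺ is already 1 electron into the core; Si²⁺ still has 2 valence electrons; K²⁺ is already 1 electron into the core.
Breaking into a closed-shell core is much more expensive than removing a leftover valence electron — K and Na have the largest IE_3 here.
Valence configurations: P²⁺ [Ne]3s²3p¹, Si²⁺ [Ne]3s².
P²⁺ loses a lone 3p electron whereas Si²⁺ must break into a filled 3s² pair, so IE_3(Si) > IE_3(P) even though P has the higher nuclear charge.
Tabulated IE_3 (kJ/mol): P 2914, Na 6910, Si 3232, K 4420.
Overall IE_3 order: P < Si < K < Na.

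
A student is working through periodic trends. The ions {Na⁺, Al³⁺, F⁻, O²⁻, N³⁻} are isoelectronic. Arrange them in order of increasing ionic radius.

Al³⁺, Na⁺, F⁻, O²⁻, N³⁻

All of these have 10 electrons, so size is governed by nuclear charge alone: the more protons, the stronger the pull on the same electron cloud, and the smaller the ion.
Nuclear charges: Al³⁺ (Z=13), Na⁺ (Z=11), F⁻ (Z=9), O²⁻ (Z=8), N³⁻ (Z=7).
Smallest to largest: Al³⁺ < Na⁺ < F⁻ < O²⁻ < N³⁻.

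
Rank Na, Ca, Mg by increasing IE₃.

After 2 electrons have been removed, what remains? Na²⁺ is already 1 electron into the core; Ca²⁺ is the bare [Ar] core; Mg²⁺ is the bare [Ne] core.
All of these are removing an electron from a noble-gas core or deeper; the smaller core (lower principal quantum number) is held far more tightly, and within a period the higher nuclear charge binds the same core more tightly.
Tabulated IE_3 (kJ/mol): Na 6910, Ca 4912, Mg 7733.
Hence IE_3: Ca < Na < Mg.

Ca, Na, Mg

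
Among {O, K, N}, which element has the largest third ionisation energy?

O

The third ionization energy removes an electron from the +2 ion. For each element: O²⁺ still has 4 valence electrons; K²⁺ is already 1 electron into the core; N²⁺ still has 3 valence electrons.
Usually core removal costs more than valence removal, but here the competition is close: a tightly held n=2 valence electron can cost more to remove than an n=3 core electron, so the actual values have to decide it.
Valence configurations: O²⁺ [He]2s²2p², N²⁺ [He]2s²2p¹.
Tabulated IE_3 (kJ/mol): O 5300, K 4420, N 4578.
Overall IE_3 order: K < N < O.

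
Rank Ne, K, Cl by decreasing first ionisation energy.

Ne > Cl > K

Ne is in period 2, group 18; Cl is in period 3, group 17; K is in period 4, group 1.
Across a period the outer electron is held more tightly (higher IE₁); down a group it sits in a higher shell, more shielded, and comes off more easily.
Neither a single period nor a single group — weigh both effects.
Cl > K: relative to K, both the across-period and down-group shifts push Cl's first ionization energy up.
Ne > Cl: both effects reinforce here, so Ne is clearly the higher of the two.
Tabulated first ionization energy (kJ/mol): Ne 2081, Cl 1251, K 419.
So from highest to lowest: Ne > Cl > K.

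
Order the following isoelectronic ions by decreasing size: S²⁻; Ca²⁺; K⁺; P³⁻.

P³⁻ > S²⁻ > K⁺ > Ca²⁺

All of these have 18 electrons, so size is governed by nuclear charge alone: the more protons, the stronger the pull on the same electron cloud, and the smaller the ion.
Nuclear charges: Ca²⁺ (Z=20), K⁺ (Z=19), S²⁻ (Z=16), P³⁻ (Z=15).
Largest to smallest: P³⁻ > S²⁻ > K⁺ > Ca²⁺.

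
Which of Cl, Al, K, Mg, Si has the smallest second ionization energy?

Mg

The second ionization energy removes an electron from the +1 ion. For each element: Cl⁺ still has 6 valence electrons; Al⁺ still has 2 valence electrons; K⁺ is the bare [Ar] core; Mg⁺ still has 1 valence electron; Si⁺ still has 3 valence electrons.
Breaking into a closed-shell core is much more expensive than removing a leftover valence electron — K has the largest IE_2 here.
Valence configurations: Cl⁺ [Ne]3s²3p⁴, Al⁺ [Ne]3s², Mg⁺ [Ne]3s¹, Si⁺ [Ne]3s²3p¹.
Si⁺ loses a lone 3p electron whereas Al⁺ must break into a filled 3s² pair, so IE_2(Al) > IE_2(Si) even though Si has the higher nuclear charge.
Approximate IE_2 values (kJ/mol): Cl 2298, Al 1817, K 3052, Mg 1451, Si 1577.
Overall IE_2 order: Mg < Si < Al < Cl < K.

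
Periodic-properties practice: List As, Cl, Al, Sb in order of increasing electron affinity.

EA tends to increase across a period and decrease down a group, though the pattern is less regular than for IE or radius.
These span different periods and groups, so the two trends combine.
As > Al: the two effects oppose for this pair; the across-period effect wins (78 vs 42 kJ/mol).
Sb > As: this pair runs against the simple trend — see the exception note.
Cl > Sb: relative to Sb, both the across-period and down-group shifts push Cl's electron affinity up.
Note the exception: Sb has a higher electron affinity than As, contrary to the simple trend — both are half-filled np³, but the pairing/repulsion penalty for the added electron shrinks as the p orbitals become larger and more diffuse down the group, and for Sb that outweighs the weaker nuclear attraction.
Approximate values (kJ/mol): Al 42, Cl 349, As 78, Sb 103.
So from lowest to highest: Al < As < Sb < Cl.

Al < As < Sb < Cl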